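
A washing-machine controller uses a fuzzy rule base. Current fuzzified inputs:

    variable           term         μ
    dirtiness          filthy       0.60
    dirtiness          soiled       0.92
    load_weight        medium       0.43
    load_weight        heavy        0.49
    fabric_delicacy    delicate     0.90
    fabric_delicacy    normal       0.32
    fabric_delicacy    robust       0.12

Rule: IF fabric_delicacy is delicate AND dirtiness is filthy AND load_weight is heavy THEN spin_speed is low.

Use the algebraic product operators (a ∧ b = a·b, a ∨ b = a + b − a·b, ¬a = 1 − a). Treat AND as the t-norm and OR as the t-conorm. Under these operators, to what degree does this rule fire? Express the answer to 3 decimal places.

0.265

firing strength: delicate=0.90, filthy=0.60, heavy=0.49; AND[a·b] → w = 0.2646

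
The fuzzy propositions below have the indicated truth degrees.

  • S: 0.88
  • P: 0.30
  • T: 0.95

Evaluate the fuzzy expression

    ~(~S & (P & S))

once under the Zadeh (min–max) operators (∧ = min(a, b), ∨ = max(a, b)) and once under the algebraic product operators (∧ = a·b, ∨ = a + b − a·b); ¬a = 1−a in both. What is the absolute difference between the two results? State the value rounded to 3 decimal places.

Under Zadeh (min–max):
  ~S = 1 − 0.88 = 0.12
  P & S = min(a, b) on (0.30, 0.88) = 0.30
  ~S & (P & S) = min(a, b) on (0.12, 0.30) = 0.12
  ~(~S & (P & S)) = 1 − 0.12 = 0.88
  → value = 0.8800
Under algebraic product:
  ~S = 1 − 0.8800 = 0.1200
  P & S = a·b on (0.3000, 0.8800) = 0.2640
  ~S & (P & S) = a·b on (0.1200, 0.2640) = 0.0317
  ~(~S & (P & S)) = 1 − 0.0317 = 0.9683
  → value = 0.9683
|0.8800 − 0.9683| = 0.088

0.088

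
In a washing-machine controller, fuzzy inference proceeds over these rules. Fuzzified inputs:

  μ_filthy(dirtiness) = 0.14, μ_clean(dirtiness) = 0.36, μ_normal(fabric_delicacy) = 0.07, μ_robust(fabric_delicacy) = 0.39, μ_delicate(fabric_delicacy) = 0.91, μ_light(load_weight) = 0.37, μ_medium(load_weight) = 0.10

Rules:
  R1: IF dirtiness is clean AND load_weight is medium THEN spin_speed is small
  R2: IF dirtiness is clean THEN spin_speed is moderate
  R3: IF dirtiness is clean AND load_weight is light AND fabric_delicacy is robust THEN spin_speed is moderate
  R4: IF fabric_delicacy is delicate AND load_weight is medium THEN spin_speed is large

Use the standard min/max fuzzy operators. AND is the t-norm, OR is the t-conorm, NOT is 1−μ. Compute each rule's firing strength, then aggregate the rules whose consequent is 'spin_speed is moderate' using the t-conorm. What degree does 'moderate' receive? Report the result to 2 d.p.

R1: clean=0.36, medium=0.10; AND[min(a, b)] → w = 0.10
R2: clean=0.36 → w = 0.36
R3: clean=0.36, light=0.37, robust=0.39; AND[min(a, b)] → w = 0.36
R4: delicate=0.91, medium=0.10; AND[min(a, b)] → w = 0.10
Rules with consequent 'moderate': {R2, R3} → strengths 0.36, 0.36
Aggregate via t-conorm [max(a, b)]: 0.36

0.36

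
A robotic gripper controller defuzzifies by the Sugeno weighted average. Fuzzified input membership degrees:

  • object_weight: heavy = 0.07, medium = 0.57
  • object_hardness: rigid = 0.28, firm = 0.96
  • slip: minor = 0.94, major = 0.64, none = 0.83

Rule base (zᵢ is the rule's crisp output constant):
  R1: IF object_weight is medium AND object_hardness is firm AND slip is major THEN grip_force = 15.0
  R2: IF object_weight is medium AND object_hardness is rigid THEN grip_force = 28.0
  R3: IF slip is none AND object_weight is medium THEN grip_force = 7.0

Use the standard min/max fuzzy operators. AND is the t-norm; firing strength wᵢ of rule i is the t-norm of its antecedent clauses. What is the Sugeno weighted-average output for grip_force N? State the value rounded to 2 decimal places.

14.35

R1 (z=15.0): medium=0.57, firm=0.96, major=0.64; AND[min(a, b)] → w = 0.57
R2 (z=28.0): medium=0.57, rigid=0.28; AND[min(a, b)] → w = 0.28
R3 (z=7.0): none=0.83, medium=0.57; AND[min(a, b)] → w = 0.57
Weighted average = (0.57·15.0 + 0.28·28.0 + 0.57·7.0) / (0.57 + 0.28 + 0.57)
  = 20.3800 / 1.4200 = 14.35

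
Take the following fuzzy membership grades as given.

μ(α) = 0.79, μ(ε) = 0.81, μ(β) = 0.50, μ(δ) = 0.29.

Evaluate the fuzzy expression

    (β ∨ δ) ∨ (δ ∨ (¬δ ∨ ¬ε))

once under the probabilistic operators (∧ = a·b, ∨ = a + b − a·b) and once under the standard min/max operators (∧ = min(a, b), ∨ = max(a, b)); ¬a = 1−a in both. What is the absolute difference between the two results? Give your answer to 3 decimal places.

0.231

Under probabilistic:
  β ∨ δ = a + b − a·b on (0.5000, 0.2900) = 0.6450
  ¬δ = 1 − 0.2900 = 0.7100
  ¬ε = 1 − 0.8100 = 0.1900
  ¬δ ∨ ¬ε = a + b − a·b on (0.7100, 0.1900) = 0.7651
  δ ∨ (¬δ ∨ ¬ε) = a + b − a·b on (0.2900, 0.7651) = 0.8332
  (β ∨ δ) ∨ (δ ∨ (¬δ ∨ ¬ε)) = a + b − a·b on (0.6450, 0.8332) = 0.9408
  → value = 0.9408
Under standard min/max:
  β ∨ δ = max(a, b) on (0.50, 0.29) = 0.50
  ¬δ = 1 − 0.29 = 0.71
  ¬ε = 1 − 0.81 = 0.19
  ¬δ ∨ ¬ε = max(a, b) on (0.71, 0.19) = 0.71
  δ ∨ (¬δ ∨ ¬ε) = max(a, b) on (0.29, 0.71) = 0.71
  (β ∨ δ) ∨ (δ ∨ (¬δ ∨ ¬ε)) = max(a, b) on (0.50, 0.71) = 0.71
  → value = 0.7100
|0.9408 − 0.7100| = 0.231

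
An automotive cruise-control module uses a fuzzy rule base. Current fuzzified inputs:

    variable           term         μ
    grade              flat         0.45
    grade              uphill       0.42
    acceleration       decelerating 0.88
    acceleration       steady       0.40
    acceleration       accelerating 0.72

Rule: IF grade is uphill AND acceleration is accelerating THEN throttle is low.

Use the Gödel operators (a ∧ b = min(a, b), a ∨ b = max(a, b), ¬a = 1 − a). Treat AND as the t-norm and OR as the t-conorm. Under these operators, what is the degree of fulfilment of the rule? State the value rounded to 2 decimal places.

0.42

firing strength: uphill=0.42, accelerating=0.72; AND[min(a, b)] → w = 0.42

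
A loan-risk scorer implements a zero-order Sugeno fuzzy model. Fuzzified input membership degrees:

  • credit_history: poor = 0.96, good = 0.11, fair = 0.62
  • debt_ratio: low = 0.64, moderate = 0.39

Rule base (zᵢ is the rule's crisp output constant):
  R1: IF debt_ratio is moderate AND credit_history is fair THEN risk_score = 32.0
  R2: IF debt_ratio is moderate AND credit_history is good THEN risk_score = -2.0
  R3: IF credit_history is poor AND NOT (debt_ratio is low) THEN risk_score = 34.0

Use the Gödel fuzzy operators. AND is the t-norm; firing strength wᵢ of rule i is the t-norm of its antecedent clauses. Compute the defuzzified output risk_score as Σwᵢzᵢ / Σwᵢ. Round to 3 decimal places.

R1 (z=32.0): moderate=0.39, fair=0.62; AND[min(a, b)] → w = 0.39
R2 (z=-2.0): moderate=0.39, good=0.11; AND[min(a, b)] → w = 0.11
R3 (z=34.0): poor=0.96, ¬low=1−0.64=0.36; AND[min(a, b)] → w = 0.36
Weighted average = (0.39·32.0 + 0.11·-2.0 + 0.36·34.0) / (0.39 + 0.11 + 0.36)
  = 24.5000 / 0.8600 = 28.488

28.488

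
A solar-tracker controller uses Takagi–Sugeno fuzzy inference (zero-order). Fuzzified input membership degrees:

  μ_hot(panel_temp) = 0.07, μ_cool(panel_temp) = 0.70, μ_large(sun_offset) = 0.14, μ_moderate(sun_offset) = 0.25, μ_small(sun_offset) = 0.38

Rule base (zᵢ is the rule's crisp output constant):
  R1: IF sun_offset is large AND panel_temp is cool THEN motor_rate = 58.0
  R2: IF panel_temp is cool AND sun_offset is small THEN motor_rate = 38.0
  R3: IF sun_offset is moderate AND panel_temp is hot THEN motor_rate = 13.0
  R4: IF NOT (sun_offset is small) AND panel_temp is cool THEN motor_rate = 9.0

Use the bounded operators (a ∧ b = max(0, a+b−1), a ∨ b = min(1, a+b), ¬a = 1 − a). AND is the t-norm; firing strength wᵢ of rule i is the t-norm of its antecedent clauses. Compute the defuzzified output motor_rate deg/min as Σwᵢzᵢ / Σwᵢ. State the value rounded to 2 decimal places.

14.80

R1 (z=58.0): large=0.14, cool=0.70; AND[max(0, a+b−1)] → w = 0.00
R2 (z=38.0): cool=0.70, small=0.38; AND[max(0, a+b−1)] → w = 0.08
R3 (z=13.0): moderate=0.25, hot=0.07; AND[max(0, a+b−1)] → w = 0.00
R4 (z=9.0): ¬small=1−0.38=0.62, cool=0.70; AND[max(0, a+b−1)] → w = 0.32
Weighted average = (0.00·58.0 + 0.08·38.0 + 0.00·13.0 + 0.32·9.0) / (0.00 + 0.08 + 0.00 + 0.32)
  = 5.9200 / 0.4000 = 14.80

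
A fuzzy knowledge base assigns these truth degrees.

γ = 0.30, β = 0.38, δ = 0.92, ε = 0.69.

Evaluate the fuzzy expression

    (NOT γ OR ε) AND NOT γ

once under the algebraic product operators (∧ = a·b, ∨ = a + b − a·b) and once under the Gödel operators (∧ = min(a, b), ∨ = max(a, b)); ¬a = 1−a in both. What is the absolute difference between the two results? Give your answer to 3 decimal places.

0.065

Under algebraic product:
  NOT γ = 1 − 0.3000 = 0.7000
  NOT γ OR ε = a + b − a·b on (0.7000, 0.6900) = 0.9070
  NOT γ = 1 − 0.3000 = 0.7000
  (NOT γ OR ε) AND NOT γ = a·b on (0.9070, 0.7000) = 0.6349
  → value = 0.6349
Under Gödel:
  NOT γ = 1 − 0.30 = 0.70
  NOT γ OR ε = max(a, b) on (0.70, 0.69) = 0.70
  NOT γ = 1 − 0.30 = 0.70
  (NOT γ OR ε) AND NOT γ = min(a, b) on (0.70, 0.70) = 0.70
  → value = 0.7000
|0.6349 − 0.7000| = 0.065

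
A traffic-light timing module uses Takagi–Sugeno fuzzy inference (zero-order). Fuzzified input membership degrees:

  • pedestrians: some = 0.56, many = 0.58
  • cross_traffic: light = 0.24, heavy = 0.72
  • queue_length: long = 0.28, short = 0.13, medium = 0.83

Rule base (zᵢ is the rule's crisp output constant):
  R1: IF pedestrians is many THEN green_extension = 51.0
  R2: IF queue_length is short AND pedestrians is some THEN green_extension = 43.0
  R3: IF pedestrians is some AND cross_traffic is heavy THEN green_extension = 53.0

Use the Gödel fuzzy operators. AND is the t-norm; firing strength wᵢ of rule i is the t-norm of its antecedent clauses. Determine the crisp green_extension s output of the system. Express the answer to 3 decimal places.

51.063

R1 (z=51.0): many=0.58 → w = 0.58
R2 (z=43.0): short=0.13, some=0.56; AND[min(a, b)] → w = 0.13
R3 (z=53.0): some=0.56, heavy=0.72; AND[min(a, b)] → w = 0.56
Weighted average = (0.58·51.0 + 0.13·43.0 + 0.56·53.0) / (0.58 + 0.13 + 0.56)
  = 64.8500 / 1.2700 = 51.063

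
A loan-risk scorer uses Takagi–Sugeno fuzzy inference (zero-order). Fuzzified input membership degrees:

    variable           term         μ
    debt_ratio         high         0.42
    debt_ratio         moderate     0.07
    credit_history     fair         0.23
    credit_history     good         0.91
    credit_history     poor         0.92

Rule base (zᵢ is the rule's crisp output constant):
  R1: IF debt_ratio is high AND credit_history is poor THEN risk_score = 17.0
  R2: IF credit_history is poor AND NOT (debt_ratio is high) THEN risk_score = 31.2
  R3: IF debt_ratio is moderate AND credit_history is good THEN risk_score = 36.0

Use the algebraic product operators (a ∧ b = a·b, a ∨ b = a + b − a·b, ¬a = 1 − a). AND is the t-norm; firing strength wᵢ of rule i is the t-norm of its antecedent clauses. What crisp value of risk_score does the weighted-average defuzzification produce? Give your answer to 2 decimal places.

25.93

R1 (z=17.0): high=0.42, poor=0.92; AND[a·b] → w = 0.3864
R2 (z=31.2): poor=0.92, ¬high=1−0.42=0.58; AND[a·b] → w = 0.5336
R3 (z=36.0): moderate=0.07, good=0.91; AND[a·b] → w = 0.0637
Weighted average = (0.3864·17.0 + 0.5336·31.2 + 0.0637·36.0) / (0.3864 + 0.5336 + 0.0637)
  = 25.5103 / 0.9837 = 25.93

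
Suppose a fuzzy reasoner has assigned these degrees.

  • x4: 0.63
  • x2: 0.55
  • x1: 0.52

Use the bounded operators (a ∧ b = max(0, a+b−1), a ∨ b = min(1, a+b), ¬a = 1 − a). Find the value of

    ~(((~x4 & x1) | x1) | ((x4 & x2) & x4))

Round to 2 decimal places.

0.48

~x4 = 1 − 0.63 = 0.37
~x4 & x1 = max(0, a+b−1) on (0.37, 0.52) = 0.00
(~x4 & x1) | x1 = min(1, a+b) on (0.00, 0.52) = 0.52
x4 & x2 = max(0, a+b−1) on (0.63, 0.55) = 0.18
(x4 & x2) & x4 = max(0, a+b−1) on (0.18, 0.63) = 0.00
((~x4 & x1) | x1) | ((x4 & x2) & x4) = min(1, a+b) on (0.52, 0.00) = 0.52
~(((~x4 & x1) | x1) | ((x4 & x2) & x4)) = 1 − 0.52 = 0.48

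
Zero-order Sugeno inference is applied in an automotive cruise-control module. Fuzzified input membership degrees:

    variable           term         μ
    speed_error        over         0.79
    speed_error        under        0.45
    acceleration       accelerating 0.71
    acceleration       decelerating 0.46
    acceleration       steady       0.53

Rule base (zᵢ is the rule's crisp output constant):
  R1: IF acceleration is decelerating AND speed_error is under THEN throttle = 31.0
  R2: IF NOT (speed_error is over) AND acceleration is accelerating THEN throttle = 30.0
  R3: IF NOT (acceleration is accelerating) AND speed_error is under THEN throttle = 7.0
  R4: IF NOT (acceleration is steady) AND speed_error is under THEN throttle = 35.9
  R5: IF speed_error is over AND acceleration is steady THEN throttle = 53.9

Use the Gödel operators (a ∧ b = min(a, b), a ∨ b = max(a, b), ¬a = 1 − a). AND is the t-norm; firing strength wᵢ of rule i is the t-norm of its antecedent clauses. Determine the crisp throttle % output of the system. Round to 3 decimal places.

34.716

R1 (z=31.0): decelerating=0.46, under=0.45; AND[min(a, b)] → w = 0.45
R2 (z=30.0): ¬over=1−0.79=0.21, accelerating=0.71; AND[min(a, b)] → w = 0.21
R3 (z=7.0): ¬accelerating=1−0.71=0.29, under=0.45; AND[min(a, b)] → w = 0.29
R4 (z=35.9): ¬steady=1−0.53=0.47, under=0.45; AND[min(a, b)] → w = 0.45
R5 (z=53.9): over=0.79, steady=0.53; AND[min(a, b)] → w = 0.53
Weighted average = (0.45·31.0 + 0.21·30.0 + 0.29·7.0 + 0.45·35.9 + 0.53·53.9) / (0.45 + 0.21 + 0.29 + 0.45 + 0.53)
  = 67.0020 / 1.9300 = 34.716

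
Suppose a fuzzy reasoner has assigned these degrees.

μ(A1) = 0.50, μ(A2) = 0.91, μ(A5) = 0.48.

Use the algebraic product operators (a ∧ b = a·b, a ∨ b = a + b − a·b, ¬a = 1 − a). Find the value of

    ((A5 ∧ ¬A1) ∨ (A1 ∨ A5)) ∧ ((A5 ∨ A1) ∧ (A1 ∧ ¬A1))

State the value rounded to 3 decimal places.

¬A1 = 1 − 0.5000 = 0.5000
A5 ∧ ¬A1 = a·b on (0.4800, 0.5000) = 0.2400
A1 ∨ A5 = a + b − a·b on (0.5000, 0.4800) = 0.7400
(A5 ∧ ¬A1) ∨ (A1 ∨ A5) = a + b − a·b on (0.2400, 0.7400) = 0.8024
A5 ∨ A1 = a + b − a·b on (0.4800, 0.5000) = 0.7400
¬A1 = 1 − 0.5000 = 0.5000
A1 ∧ ¬A1 = a·b on (0.5000, 0.5000) = 0.2500
(A5 ∨ A1) ∧ (A1 ∧ ¬A1) = a·b on (0.7400, 0.2500) = 0.1850
((A5 ∧ ¬A1) ∨ (A1 ∨ A5)) ∧ ((A5 ∨ A1) ∧ (A1 ∧ ¬A1)) = a·b on (0.8024, 0.1850) = 0.1484

0.148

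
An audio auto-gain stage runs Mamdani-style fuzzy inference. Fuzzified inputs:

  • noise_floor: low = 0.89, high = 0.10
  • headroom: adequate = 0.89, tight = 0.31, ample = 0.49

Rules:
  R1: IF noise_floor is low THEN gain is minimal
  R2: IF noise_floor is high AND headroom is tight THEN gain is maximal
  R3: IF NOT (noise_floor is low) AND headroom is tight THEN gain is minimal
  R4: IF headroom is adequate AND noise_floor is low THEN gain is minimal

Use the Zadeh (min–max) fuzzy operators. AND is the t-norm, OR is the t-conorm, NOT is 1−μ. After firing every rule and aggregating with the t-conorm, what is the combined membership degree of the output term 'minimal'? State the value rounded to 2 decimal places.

R1: low=0.89 → w = 0.89
R2: high=0.10, tight=0.31; AND[min(a, b)] → w = 0.10
R3: ¬low=1−0.89=0.11, tight=0.31; AND[min(a, b)] → w = 0.11
R4: adequate=0.89, low=0.89; AND[min(a, b)] → w = 0.89
Rules with consequent 'minimal': {R1, R3, R4} → strengths 0.89, 0.11, 0.89
Aggregate via t-conorm [max(a, b)]: 0.89

0.89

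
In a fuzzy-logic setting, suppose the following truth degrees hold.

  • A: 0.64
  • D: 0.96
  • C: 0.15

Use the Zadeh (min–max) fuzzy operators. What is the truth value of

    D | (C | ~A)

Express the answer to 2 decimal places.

0.96

~A = 1 − 0.64 = 0.36
C | ~A = max(a, b) on (0.15, 0.36) = 0.36
D | (C | ~A) = max(a, b) on (0.96, 0.36) = 0.96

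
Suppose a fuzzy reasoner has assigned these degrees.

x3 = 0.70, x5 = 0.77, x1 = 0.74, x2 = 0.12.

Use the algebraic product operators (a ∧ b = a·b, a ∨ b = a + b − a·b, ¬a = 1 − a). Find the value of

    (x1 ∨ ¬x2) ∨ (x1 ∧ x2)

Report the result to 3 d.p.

0.972

¬x2 = 1 − 0.1200 = 0.8800
x1 ∨ ¬x2 = a + b − a·b on (0.7400, 0.8800) = 0.9688
x1 ∧ x2 = a·b on (0.7400, 0.1200) = 0.0888
(x1 ∨ ¬x2) ∨ (x1 ∧ x2) = a + b − a·b on (0.9688, 0.0888) = 0.9716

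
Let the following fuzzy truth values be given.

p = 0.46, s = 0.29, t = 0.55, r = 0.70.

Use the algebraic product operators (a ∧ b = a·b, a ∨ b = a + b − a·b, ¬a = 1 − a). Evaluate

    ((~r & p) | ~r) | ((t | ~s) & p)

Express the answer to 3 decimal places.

0.638

~r = 1 − 0.7000 = 0.3000
~r & p = a·b on (0.3000, 0.4600) = 0.1380
~r = 1 − 0.7000 = 0.3000
(~r & p) | ~r = a + b − a·b on (0.1380, 0.3000) = 0.3966
~s = 1 − 0.2900 = 0.7100
t | ~s = a + b − a·b on (0.5500, 0.7100) = 0.8695
(t | ~s) & p = a·b on (0.8695, 0.4600) = 0.4000
((~r & p) | ~r) | ((t | ~s) & p) = a + b − a·b on (0.3966, 0.4000) = 0.6379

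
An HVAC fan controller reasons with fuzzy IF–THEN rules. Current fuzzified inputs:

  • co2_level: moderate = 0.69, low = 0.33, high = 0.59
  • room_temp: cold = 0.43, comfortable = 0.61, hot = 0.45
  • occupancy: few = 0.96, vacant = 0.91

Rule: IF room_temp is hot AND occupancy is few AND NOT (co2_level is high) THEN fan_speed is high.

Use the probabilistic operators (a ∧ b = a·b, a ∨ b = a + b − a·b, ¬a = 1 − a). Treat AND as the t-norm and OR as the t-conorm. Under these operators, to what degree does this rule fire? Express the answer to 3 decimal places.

firing strength: hot=0.45, few=0.96, ¬high=1−0.59=0.41; AND[a·b] → w = 0.1771

0.177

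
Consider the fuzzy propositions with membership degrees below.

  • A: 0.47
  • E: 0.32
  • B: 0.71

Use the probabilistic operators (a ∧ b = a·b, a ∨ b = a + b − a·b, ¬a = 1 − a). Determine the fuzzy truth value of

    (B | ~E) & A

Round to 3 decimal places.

~E = 1 − 0.3200 = 0.6800
B | ~E = a + b − a·b on (0.7100, 0.6800) = 0.9072
(B | ~E) & A = a·b on (0.9072, 0.4700) = 0.4264

0.426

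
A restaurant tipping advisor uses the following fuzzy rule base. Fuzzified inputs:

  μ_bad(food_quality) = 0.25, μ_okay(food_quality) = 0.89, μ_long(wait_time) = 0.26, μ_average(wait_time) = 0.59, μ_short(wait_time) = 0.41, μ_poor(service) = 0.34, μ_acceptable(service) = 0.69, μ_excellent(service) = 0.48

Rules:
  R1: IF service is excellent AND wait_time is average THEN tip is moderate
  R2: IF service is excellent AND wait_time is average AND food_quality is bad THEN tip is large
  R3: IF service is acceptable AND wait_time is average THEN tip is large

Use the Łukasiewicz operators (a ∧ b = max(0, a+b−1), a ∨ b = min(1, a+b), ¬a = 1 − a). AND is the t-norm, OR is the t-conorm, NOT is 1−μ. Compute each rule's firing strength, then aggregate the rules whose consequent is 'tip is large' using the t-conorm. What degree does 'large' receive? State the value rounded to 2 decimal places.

0.28

R1: excellent=0.48, average=0.59; AND[max(0, a+b−1)] → w = 0.07
R2: excellent=0.48, average=0.59, bad=0.25; AND[max(0, a+b−1)] → w = 0.00
R3: acceptable=0.69, average=0.59; AND[max(0, a+b−1)] → w = 0.28
Rules with consequent 'large': {R2, R3} → strengths 0.00, 0.28
Aggregate via t-conorm [min(1, a+b)]: 0.28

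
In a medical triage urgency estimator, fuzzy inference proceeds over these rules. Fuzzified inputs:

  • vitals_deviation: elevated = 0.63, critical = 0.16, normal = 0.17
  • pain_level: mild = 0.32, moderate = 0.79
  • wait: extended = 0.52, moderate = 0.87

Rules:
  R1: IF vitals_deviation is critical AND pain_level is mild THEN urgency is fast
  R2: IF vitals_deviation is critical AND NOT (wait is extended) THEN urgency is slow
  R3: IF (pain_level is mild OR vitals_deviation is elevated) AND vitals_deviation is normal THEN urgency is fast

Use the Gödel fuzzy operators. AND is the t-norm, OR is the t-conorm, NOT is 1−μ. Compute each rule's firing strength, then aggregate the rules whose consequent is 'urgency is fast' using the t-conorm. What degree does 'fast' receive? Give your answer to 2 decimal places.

R1: critical=0.16, mild=0.32; AND[min(a, b)] → w = 0.16
R2: critical=0.16, ¬extended=1−0.52=0.48; AND[min(a, b)] → w = 0.16
R3: (mild=0.32 OR elevated=0.63) = 0.63; AND[min(a, b)] with normal=0.17 → w = 0.17
Rules with consequent 'fast': {R1, R3} → strengths 0.16, 0.17
Aggregate via t-conorm [max(a, b)]: 0.17

0.17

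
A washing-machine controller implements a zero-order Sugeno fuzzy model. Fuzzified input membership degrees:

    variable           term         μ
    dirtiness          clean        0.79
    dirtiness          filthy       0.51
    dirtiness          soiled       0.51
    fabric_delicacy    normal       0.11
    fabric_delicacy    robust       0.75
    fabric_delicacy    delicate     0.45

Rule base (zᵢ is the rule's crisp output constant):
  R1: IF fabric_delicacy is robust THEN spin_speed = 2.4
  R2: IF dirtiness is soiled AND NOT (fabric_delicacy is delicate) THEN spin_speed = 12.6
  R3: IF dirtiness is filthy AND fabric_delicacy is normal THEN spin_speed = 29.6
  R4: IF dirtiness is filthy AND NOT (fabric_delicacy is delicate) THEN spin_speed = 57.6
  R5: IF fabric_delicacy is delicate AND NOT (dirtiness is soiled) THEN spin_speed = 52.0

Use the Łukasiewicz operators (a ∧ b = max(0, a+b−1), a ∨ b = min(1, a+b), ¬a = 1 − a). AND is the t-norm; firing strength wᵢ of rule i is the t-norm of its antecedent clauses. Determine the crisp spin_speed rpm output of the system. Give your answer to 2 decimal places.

R1 (z=2.4): robust=0.75 → w = 0.75
R2 (z=12.6): soiled=0.51, ¬delicate=1−0.45=0.55; AND[max(0, a+b−1)] → w = 0.06
R3 (z=29.6): filthy=0.51, normal=0.11; AND[max(0, a+b−1)] → w = 0.00
R4 (z=57.6): filthy=0.51, ¬delicate=1−0.45=0.55; AND[max(0, a+b−1)] → w = 0.06
R5 (z=52.0): delicate=0.45, ¬soiled=1−0.51=0.49; AND[max(0, a+b−1)] → w = 0.00
Weighted average = (0.75·2.4 + 0.06·12.6 + 0.00·29.6 + 0.06·57.6 + 0.00·52.0) / (0.75 + 0.06 + 0.00 + 0.06 + 0.00)
  = 6.0120 / 0.8700 = 6.91

6.91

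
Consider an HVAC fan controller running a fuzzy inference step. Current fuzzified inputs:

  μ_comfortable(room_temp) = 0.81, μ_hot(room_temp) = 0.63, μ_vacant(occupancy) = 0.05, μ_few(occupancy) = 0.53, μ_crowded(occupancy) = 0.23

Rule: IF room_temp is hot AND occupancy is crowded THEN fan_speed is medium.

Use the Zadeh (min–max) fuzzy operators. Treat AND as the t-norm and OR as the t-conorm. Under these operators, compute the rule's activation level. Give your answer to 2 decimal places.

firing strength: hot=0.63, crowded=0.23; AND[min(a, b)] → w = 0.23

0.23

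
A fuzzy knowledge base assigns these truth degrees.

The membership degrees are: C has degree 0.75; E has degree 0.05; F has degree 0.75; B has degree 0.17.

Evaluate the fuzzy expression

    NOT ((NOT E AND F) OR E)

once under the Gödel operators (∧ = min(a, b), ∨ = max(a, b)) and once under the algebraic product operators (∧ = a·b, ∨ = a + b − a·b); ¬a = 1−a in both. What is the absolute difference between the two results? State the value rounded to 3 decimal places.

0.023

Under Gödel:
  NOT E = 1 − 0.05 = 0.95
  NOT E AND F = min(a, b) on (0.95, 0.75) = 0.75
  (NOT E AND F) OR E = max(a, b) on (0.75, 0.05) = 0.75
  NOT ((NOT E AND F) OR E) = 1 − 0.75 = 0.25
  → value = 0.2500
Under algebraic product:
  NOT E = 1 − 0.0500 = 0.9500
  NOT E AND F = a·b on (0.9500, 0.7500) = 0.7125
  (NOT E AND F) OR E = a + b − a·b on (0.7125, 0.0500) = 0.7269
  NOT ((NOT E AND F) OR E) = 1 − 0.7269 = 0.2731
  → value = 0.2731
|0.2500 − 0.2731| = 0.023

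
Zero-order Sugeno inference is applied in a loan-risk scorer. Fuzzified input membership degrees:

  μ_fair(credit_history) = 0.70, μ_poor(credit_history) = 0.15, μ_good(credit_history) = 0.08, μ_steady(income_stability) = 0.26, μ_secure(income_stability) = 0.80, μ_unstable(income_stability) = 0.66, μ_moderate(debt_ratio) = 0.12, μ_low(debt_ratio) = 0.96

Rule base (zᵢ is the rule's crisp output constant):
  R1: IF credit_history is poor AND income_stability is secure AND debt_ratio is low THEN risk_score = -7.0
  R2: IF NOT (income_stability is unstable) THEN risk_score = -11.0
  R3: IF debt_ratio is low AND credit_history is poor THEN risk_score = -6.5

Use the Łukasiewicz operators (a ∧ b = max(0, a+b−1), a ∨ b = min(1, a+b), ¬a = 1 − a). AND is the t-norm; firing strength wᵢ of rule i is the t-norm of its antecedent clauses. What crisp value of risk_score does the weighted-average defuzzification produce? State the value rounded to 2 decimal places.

R1 (z=-7.0): poor=0.15, secure=0.80, low=0.96; AND[max(0, a+b−1)] → w = 0.00
R2 (z=-11.0): ¬unstable=1−0.66=0.34 → w = 0.34
R3 (z=-6.5): low=0.96, poor=0.15; AND[max(0, a+b−1)] → w = 0.11
Weighted average = (0.00·-7.0 + 0.34·-11.0 + 0.11·-6.5) / (0.00 + 0.34 + 0.11)
  = -4.4550 / 0.4500 = -9.90

-9.90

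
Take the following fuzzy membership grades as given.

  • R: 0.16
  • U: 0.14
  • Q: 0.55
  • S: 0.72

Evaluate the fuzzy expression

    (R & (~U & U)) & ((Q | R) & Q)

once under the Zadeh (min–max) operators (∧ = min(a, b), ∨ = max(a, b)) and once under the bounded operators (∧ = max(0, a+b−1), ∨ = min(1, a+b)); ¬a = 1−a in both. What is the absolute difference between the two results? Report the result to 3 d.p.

0.140

Under Zadeh (min–max):
  ~U = 1 − 0.14 = 0.86
  ~U & U = min(a, b) on (0.86, 0.14) = 0.14
  R & (~U & U) = min(a, b) on (0.16, 0.14) = 0.14
  Q | R = max(a, b) on (0.55, 0.16) = 0.55
  (Q | R) & Q = min(a, b) on (0.55, 0.55) = 0.55
  (R & (~U & U)) & ((Q | R) & Q) = min(a, b) on (0.14, 0.55) = 0.14
  → value = 0.1400
Under bounded:
  ~U = 1 − 0.14 = 0.86
  ~U & U = max(0, a+b−1) on (0.86, 0.14) = 0.00
  R & (~U & U) = max(0, a+b−1) on (0.16, 0.00) = 0.00
  Q | R = min(1, a+b) on (0.55, 0.16) = 0.71
  (Q | R) & Q = max(0, a+b−1) on (0.71, 0.55) = 0.26
  (R & (~U & U)) & ((Q | R) & Q) = max(0, a+b−1) on (0.00, 0.26) = 0.00
  → value = 0.0000
|0.1400 − 0.0000| = 0.140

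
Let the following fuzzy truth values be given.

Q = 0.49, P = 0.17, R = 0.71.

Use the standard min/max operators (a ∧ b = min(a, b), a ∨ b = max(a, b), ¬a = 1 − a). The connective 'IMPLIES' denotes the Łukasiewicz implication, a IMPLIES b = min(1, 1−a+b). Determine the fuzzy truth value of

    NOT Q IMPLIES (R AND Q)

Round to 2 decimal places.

0.98

NOT Q = 1 − 0.49 = 0.51
R AND Q = min(a, b) on (0.71, 0.49) = 0.49
NOT Q IMPLIES (R AND Q)  [Łukasiewicz: min(1, 1−a+b)] with a=0.51, b=0.49 → 0.98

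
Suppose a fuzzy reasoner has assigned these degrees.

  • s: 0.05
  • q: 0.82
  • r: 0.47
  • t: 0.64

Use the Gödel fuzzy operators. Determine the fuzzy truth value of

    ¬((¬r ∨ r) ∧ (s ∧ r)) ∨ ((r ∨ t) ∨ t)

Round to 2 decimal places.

0.95

¬r = 1 − 0.47 = 0.53
¬r ∨ r = max(a, b) on (0.53, 0.47) = 0.53
s ∧ r = min(a, b) on (0.05, 0.47) = 0.05
(¬r ∨ r) ∧ (s ∧ r) = min(a, b) on (0.53, 0.05) = 0.05
¬((¬r ∨ r) ∧ (s ∧ r)) = 1 − 0.05 = 0.95
r ∨ t = max(a, b) on (0.47, 0.64) = 0.64
(r ∨ t) ∨ t = max(a, b) on (0.64, 0.64) = 0.64
¬((¬r ∨ r) ∧ (s ∧ r)) ∨ ((r ∨ t) ∨ t) = max(a, b) on (0.95, 0.64) = 0.95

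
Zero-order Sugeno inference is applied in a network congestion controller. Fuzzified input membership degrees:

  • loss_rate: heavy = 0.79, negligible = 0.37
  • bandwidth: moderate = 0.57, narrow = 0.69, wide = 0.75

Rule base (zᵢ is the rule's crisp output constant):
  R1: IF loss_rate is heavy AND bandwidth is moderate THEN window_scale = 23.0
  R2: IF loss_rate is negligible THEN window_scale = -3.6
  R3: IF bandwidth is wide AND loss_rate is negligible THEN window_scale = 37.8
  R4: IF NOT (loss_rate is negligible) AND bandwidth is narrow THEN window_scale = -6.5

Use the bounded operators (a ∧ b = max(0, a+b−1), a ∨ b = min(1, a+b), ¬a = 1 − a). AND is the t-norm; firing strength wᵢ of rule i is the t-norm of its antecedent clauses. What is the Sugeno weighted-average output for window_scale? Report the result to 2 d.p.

R1 (z=23.0): heavy=0.79, moderate=0.57; AND[max(0, a+b−1)] → w = 0.36
R2 (z=-3.6): negligible=0.37 → w = 0.37
R3 (z=37.8): wide=0.75, negligible=0.37; AND[max(0, a+b−1)] → w = 0.12
R4 (z=-6.5): ¬negligible=1−0.37=0.63, narrow=0.69; AND[max(0, a+b−1)] → w = 0.32
Weighted average = (0.36·23.0 + 0.37·-3.6 + 0.12·37.8 + 0.32·-6.5) / (0.36 + 0.37 + 0.12 + 0.32)
  = 9.4040 / 1.1700 = 8.04

8.04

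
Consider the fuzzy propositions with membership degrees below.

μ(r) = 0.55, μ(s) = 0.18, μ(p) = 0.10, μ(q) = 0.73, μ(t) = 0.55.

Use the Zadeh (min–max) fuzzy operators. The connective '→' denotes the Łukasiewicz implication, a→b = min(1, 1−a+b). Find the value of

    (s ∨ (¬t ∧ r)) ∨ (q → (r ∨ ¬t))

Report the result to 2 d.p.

¬t = 1 − 0.55 = 0.45
¬t ∧ r = min(a, b) on (0.45, 0.55) = 0.45
s ∨ (¬t ∧ r) = max(a, b) on (0.18, 0.45) = 0.45
¬t = 1 − 0.55 = 0.45
r ∨ ¬t = max(a, b) on (0.55, 0.45) = 0.55
q → (r ∨ ¬t)  [Łukasiewicz: min(1, 1−a+b)] with a=0.73, b=0.55 → 0.82
(s ∨ (¬t ∧ r)) ∨ (q → (r ∨ ¬t)) = max(a, b) on (0.45, 0.82) = 0.82

0.82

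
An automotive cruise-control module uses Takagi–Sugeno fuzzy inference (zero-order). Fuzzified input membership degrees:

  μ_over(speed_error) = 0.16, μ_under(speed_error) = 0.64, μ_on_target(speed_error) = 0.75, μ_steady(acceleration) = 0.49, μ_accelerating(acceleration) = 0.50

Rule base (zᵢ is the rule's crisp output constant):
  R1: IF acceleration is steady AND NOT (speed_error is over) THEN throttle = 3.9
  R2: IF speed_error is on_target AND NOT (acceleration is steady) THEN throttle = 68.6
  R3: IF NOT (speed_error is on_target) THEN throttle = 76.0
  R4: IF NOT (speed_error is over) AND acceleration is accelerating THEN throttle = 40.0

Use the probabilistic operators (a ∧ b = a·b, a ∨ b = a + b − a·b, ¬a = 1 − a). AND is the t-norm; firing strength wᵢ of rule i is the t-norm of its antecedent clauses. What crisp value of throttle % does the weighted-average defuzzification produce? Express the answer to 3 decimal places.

R1 (z=3.9): steady=0.49, ¬over=1−0.16=0.84; AND[a·b] → w = 0.4116
R2 (z=68.6): on_target=0.75, ¬steady=1−0.49=0.51; AND[a·b] → w = 0.3825
R3 (z=76.0): ¬on_target=1−0.75=0.25 → w = 0.2500
R4 (z=40.0): ¬over=1−0.16=0.84, accelerating=0.50; AND[a·b] → w = 0.4200
Weighted average = (0.4116·3.9 + 0.3825·68.6 + 0.2500·76.0 + 0.4200·40.0) / (0.4116 + 0.3825 + 0.2500 + 0.4200)
  = 63.6447 / 1.4641 = 43.470

43.470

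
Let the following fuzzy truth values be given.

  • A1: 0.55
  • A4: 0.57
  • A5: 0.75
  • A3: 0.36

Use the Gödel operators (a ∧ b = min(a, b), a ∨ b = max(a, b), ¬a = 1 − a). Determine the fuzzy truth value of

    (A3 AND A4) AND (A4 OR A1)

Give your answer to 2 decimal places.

0.36

A3 AND A4 = min(a, b) on (0.36, 0.57) = 0.36
A4 OR A1 = max(a, b) on (0.57, 0.55) = 0.57
(A3 AND A4) AND (A4 OR A1) = min(a, b) on (0.36, 0.57) = 0.36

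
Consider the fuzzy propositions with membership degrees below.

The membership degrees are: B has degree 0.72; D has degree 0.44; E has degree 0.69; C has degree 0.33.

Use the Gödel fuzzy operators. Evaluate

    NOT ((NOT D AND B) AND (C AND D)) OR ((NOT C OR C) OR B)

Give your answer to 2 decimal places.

NOT D = 1 − 0.44 = 0.56
NOT D AND B = min(a, b) on (0.56, 0.72) = 0.56
C AND D = min(a, b) on (0.33, 0.44) = 0.33
(NOT D AND B) AND (C AND D) = min(a, b) on (0.56, 0.33) = 0.33
NOT ((NOT D AND B) AND (C AND D)) = 1 − 0.33 = 0.67
NOT C = 1 − 0.33 = 0.67
NOT C OR C = max(a, b) on (0.67, 0.33) = 0.67
(NOT C OR C) OR B = max(a, b) on (0.67, 0.72) = 0.72
NOT ((NOT D AND B) AND (C AND D)) OR ((NOT C OR C) OR B) = max(a, b) on (0.67, 0.72) = 0.72

0.72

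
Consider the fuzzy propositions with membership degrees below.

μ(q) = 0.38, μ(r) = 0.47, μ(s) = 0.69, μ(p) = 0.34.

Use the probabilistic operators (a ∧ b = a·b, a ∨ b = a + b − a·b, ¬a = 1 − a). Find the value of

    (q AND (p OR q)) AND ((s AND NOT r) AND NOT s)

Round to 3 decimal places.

p OR q = a + b − a·b on (0.3400, 0.3800) = 0.5908
q AND (p OR q) = a·b on (0.3800, 0.5908) = 0.2245
NOT r = 1 − 0.4700 = 0.5300
s AND NOT r = a·b on (0.6900, 0.5300) = 0.3657
NOT s = 1 − 0.6900 = 0.3100
(s AND NOT r) AND NOT s = a·b on (0.3657, 0.3100) = 0.1134
(q AND (p OR q)) AND ((s AND NOT r) AND NOT s) = a·b on (0.2245, 0.1134) = 0.0255

0.025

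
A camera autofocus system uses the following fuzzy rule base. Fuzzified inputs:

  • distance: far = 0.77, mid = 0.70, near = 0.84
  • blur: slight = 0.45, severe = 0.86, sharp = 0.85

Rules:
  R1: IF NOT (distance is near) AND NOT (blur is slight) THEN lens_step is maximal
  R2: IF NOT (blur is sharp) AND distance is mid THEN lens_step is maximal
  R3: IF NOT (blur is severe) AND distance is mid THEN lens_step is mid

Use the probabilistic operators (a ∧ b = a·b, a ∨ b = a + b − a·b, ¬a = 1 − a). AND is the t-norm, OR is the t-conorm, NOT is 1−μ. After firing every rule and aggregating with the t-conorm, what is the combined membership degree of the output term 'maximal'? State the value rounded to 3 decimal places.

0.184

R1: ¬near=1−0.84=0.16, ¬slight=1−0.45=0.55; AND[a·b] → w = 0.0880
R2: ¬sharp=1−0.85=0.15, mid=0.70; AND[a·b] → w = 0.1050
R3: ¬severe=1−0.86=0.14, mid=0.70; AND[a·b] → w = 0.0980
Rules with consequent 'maximal': {R1, R2} → strengths 0.0880, 0.1050
Aggregate via t-conorm [a + b − a·b]: 0.1838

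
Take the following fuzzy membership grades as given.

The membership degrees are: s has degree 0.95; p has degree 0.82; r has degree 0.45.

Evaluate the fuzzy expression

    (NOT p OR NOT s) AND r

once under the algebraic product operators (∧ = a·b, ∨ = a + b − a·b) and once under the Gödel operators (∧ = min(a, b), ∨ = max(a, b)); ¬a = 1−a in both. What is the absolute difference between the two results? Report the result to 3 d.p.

Under algebraic product:
  NOT p = 1 − 0.8200 = 0.1800
  NOT s = 1 − 0.9500 = 0.0500
  NOT p OR NOT s = a + b − a·b on (0.1800, 0.0500) = 0.2210
  (NOT p OR NOT s) AND r = a·b on (0.2210, 0.4500) = 0.0995
  → value = 0.0995
Under Gödel:
  NOT p = 1 − 0.82 = 0.18
  NOT s = 1 − 0.95 = 0.05
  NOT p OR NOT s = max(a, b) on (0.18, 0.05) = 0.18
  (NOT p OR NOT s) AND r = min(a, b) on (0.18, 0.45) = 0.18
  → value = 0.1800
|0.0995 − 0.1800| = 0.081

0.081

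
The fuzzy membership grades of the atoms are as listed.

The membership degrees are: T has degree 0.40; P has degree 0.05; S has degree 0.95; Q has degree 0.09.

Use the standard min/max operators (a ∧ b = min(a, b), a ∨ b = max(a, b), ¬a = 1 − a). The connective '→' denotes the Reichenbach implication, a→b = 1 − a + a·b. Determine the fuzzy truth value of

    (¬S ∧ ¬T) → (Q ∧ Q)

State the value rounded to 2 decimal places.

¬S = 1 − 0.95 = 0.05
¬T = 1 − 0.40 = 0.60
¬S ∧ ¬T = min(a, b) on (0.05, 0.60) = 0.05
Q ∧ Q = min(a, b) on (0.09, 0.09) = 0.09
(¬S ∧ ¬T) → (Q ∧ Q)  [Reichenbach: 1 − a + a·b] with a=0.05, b=0.09 → 0.95

0.95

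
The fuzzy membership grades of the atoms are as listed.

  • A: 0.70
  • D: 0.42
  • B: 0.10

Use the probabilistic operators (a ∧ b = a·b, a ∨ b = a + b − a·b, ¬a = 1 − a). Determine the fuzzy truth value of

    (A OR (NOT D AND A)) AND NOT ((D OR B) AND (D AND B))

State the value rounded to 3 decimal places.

0.805

NOT D = 1 − 0.4200 = 0.5800
NOT D AND A = a·b on (0.5800, 0.7000) = 0.4060
A OR (NOT D AND A) = a + b − a·b on (0.7000, 0.4060) = 0.8218
D OR B = a + b − a·b on (0.4200, 0.1000) = 0.4780
D AND B = a·b on (0.4200, 0.1000) = 0.0420
(D OR B) AND (D AND B) = a·b on (0.4780, 0.0420) = 0.0201
NOT ((D OR B) AND (D AND B)) = 1 − 0.0201 = 0.9799
(A OR (NOT D AND A)) AND NOT ((D OR B) AND (D AND B)) = a·b on (0.8218, 0.9799) = 0.8053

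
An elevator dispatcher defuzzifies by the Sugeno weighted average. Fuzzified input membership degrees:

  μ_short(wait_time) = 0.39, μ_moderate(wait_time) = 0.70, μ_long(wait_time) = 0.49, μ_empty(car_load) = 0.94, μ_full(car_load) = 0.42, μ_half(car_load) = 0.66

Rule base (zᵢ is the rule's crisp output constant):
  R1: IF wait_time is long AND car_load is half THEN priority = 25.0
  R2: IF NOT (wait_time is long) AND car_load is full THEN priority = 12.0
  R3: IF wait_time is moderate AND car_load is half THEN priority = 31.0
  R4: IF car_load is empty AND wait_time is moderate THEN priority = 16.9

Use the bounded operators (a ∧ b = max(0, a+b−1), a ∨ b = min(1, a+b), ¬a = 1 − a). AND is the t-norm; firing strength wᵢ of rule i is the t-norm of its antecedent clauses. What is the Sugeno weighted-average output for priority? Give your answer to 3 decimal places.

R1 (z=25.0): long=0.49, half=0.66; AND[max(0, a+b−1)] → w = 0.15
R2 (z=12.0): ¬long=1−0.49=0.51, full=0.42; AND[max(0, a+b−1)] → w = 0.00
R3 (z=31.0): moderate=0.70, half=0.66; AND[max(0, a+b−1)] → w = 0.36
R4 (z=16.9): empty=0.94, moderate=0.70; AND[max(0, a+b−1)] → w = 0.64
Weighted average = (0.15·25.0 + 0.00·12.0 + 0.36·31.0 + 0.64·16.9) / (0.15 + 0.00 + 0.36 + 0.64)
  = 25.7260 / 1.1500 = 22.370

22.370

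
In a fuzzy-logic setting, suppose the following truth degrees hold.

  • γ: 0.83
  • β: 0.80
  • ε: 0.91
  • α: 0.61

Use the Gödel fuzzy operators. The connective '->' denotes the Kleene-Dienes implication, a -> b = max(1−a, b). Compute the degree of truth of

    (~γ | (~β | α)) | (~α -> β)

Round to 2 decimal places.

~γ = 1 − 0.83 = 0.17
~β = 1 − 0.80 = 0.20
~β | α = max(a, b) on (0.20, 0.61) = 0.61
~γ | (~β | α) = max(a, b) on (0.17, 0.61) = 0.61
~α = 1 − 0.61 = 0.39
~α -> β  [Kleene-Dienes: max(1−a, b)] with a=0.39, b=0.80 → 0.80
(~γ | (~β | α)) | (~α -> β) = max(a, b) on (0.61, 0.80) = 0.80

0.80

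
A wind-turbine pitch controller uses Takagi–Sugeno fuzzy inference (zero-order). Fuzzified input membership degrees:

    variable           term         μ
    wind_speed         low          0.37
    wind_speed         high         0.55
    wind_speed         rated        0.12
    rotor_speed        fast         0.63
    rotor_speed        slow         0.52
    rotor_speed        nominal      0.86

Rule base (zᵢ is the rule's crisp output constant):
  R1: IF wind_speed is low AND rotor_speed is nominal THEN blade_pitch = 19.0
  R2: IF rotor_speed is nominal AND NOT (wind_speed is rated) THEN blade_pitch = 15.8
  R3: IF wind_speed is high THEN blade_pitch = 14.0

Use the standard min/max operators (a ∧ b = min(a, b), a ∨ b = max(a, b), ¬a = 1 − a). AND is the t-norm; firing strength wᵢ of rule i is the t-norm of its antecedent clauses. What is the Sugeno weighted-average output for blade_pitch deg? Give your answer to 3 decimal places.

15.909

R1 (z=19.0): low=0.37, nominal=0.86; AND[min(a, b)] → w = 0.37
R2 (z=15.8): nominal=0.86, ¬rated=1−0.12=0.88; AND[min(a, b)] → w = 0.86
R3 (z=14.0): high=0.55 → w = 0.55
Weighted average = (0.37·19.0 + 0.86·15.8 + 0.55·14.0) / (0.37 + 0.86 + 0.55)
  = 28.3180 / 1.7800 = 15.909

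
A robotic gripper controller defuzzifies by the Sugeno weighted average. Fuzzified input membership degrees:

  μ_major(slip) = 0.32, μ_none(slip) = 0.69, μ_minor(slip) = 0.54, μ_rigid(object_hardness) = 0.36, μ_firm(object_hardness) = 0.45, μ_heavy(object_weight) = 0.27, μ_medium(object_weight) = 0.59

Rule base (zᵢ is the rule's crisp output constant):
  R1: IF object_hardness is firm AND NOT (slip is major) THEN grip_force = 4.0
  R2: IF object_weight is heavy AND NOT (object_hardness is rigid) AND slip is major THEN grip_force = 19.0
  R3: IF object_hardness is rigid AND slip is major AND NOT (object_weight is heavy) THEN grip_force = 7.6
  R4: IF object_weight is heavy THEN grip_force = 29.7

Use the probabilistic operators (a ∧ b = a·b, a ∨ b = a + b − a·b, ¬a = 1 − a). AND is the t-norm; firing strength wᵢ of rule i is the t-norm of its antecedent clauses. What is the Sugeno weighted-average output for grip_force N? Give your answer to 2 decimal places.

15.28

R1 (z=4.0): firm=0.45, ¬major=1−0.32=0.68; AND[a·b] → w = 0.3060
R2 (z=19.0): heavy=0.27, ¬rigid=1−0.36=0.64, major=0.32; AND[a·b] → w = 0.0553
R3 (z=7.6): rigid=0.36, major=0.32, ¬heavy=1−0.27=0.73; AND[a·b] → w = 0.0841
R4 (z=29.7): heavy=0.27 → w = 0.2700
Weighted average = (0.3060·4.0 + 0.0553·19.0 + 0.0841·7.6 + 0.2700·29.7) / (0.3060 + 0.0553 + 0.0841 + 0.2700)
  = 10.9328 / 0.7154 = 15.28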